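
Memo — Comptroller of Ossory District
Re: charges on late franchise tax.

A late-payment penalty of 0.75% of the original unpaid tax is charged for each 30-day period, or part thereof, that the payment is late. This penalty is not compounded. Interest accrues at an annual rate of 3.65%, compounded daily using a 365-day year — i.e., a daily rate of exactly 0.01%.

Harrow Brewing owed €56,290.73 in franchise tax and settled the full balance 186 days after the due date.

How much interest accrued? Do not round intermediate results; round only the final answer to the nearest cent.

€1,056.75

Interest: €56,290.73 × ((1 + 0.0001)^186 − 1) = €56,290.73 × 0.01877311… = €1,056.7521…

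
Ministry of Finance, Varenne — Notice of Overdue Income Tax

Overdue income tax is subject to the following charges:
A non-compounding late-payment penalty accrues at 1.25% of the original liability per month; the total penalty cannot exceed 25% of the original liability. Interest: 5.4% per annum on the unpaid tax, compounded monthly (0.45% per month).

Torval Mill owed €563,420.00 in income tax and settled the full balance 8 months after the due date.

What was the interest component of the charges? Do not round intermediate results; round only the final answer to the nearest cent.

Interest: €563,420.00 × ((1 + 0.0045)^8 − 1) = €563,420.00 × 0.0365721… = €20,605.4705…

€20,605.47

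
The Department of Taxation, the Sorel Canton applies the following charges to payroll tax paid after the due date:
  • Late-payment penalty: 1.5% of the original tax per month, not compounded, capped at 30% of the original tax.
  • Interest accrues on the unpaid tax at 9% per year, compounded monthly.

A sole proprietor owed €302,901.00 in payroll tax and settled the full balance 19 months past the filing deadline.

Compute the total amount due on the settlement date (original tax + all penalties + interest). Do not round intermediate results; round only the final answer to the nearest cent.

Penalty: 19 × 1.5% × €302,901.00 = €86,326.79… (below the 30% cap of €90,870.30)
Interest (9%/yr ÷ 12 = 0.75%/month): €302,901.00 × ((1 + 0.0075)^19 − 1) = €46,204.5463…
Total = €302,901.00 + €86,326.7850 + €46,204.5463… = €435,432.33

€435,432.33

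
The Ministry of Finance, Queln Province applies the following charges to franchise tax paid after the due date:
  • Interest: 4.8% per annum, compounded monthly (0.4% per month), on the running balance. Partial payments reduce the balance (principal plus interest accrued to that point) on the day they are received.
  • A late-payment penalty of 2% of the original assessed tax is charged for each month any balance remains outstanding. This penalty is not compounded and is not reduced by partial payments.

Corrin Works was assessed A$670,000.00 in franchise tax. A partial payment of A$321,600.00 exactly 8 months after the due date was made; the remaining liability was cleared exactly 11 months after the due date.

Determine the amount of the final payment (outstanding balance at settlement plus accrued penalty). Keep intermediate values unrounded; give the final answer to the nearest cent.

A$522,002.07

Balance at month 8: A$670,000.0000 × (1 + 0.004)^8 = A$691,742.5733…
After A$321,600.00 payment: A$691,742.5733… − A$321,600.00 = A$370,142.5733…
Balance at month 11: A$370,142.5733… × (1 + 0.004)^3 = A$374,602.0747…
Penalty: 11 × 2% × A$670,000.00 = A$147,400.00
Final settlement = outstanding balance + penalty = A$374,602.0747… + A$147,400.00 = A$522,002.07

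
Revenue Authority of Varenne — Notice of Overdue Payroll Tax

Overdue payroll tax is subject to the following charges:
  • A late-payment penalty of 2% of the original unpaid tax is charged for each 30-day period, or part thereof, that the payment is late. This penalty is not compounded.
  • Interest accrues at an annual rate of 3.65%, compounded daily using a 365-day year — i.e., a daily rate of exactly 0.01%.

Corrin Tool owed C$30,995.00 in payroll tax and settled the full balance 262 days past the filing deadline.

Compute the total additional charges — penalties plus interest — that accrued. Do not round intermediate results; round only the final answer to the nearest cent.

Penalty periods: ⌈262/30⌉ = 9; penalty = 9 × 2% × C$30,995.00 = C$5,579.10
Interest: C$30,995.00 × ((1 + 0.0001)^262 − 1) = C$30,995.00 × 0.02654489… = C$822.7589…
Penalties + interest = C$5,579.1000 + C$822.7589… = C$6,401.86

C$6,401.86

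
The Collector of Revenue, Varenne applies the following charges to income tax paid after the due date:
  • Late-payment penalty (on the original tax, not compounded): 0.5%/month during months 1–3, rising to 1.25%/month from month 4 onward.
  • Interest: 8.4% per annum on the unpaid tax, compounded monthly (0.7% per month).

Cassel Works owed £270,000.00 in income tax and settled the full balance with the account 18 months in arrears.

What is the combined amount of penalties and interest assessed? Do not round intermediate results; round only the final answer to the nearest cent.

Penalty, months 1–3: 3 × 0.5% × £270,000.00 = £4,050.00
Penalty, months 4–18: 15 × 1.25% × £270,000.00 = £50,625.00
Interest: £270,000.00 × ((1 + 0.007)^18 − 1) = £270,000.00 × 0.1337844… = £36,121.7829…
Penalties + interest = £54,675.0000 + £36,121.7829… = £90,796.78

£90,796.78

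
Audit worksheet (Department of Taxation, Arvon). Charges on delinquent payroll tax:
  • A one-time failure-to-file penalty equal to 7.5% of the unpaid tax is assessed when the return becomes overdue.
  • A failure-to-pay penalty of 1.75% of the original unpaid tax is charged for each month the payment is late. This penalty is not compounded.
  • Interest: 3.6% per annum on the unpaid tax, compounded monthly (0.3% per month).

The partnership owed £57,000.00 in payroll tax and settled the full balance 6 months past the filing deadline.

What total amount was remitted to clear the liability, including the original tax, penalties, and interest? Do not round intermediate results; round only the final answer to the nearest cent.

£68,293.73

Failure-to-file penalty: 7.5% × £57,000.00 = £4,275.00
Failure-to-pay penalty: 6 × 1.75% × £57,000.00 = £5,985.00
Interest: £57,000.00 × ((1 + 0.003)^6 − 1) = £57,000.00 × 0.0181355… = £1,033.7258…
Total = £57,000.00 + £10,260.0000 + £1,033.7258… = £68,293.73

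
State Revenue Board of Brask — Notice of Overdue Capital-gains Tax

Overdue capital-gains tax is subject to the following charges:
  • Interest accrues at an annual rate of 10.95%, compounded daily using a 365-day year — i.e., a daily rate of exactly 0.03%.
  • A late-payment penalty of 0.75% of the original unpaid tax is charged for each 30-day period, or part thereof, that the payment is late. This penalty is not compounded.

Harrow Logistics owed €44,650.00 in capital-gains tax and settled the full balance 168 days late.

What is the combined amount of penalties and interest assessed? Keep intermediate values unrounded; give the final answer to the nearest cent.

Penalty periods: ⌈168/30⌉ = 6; penalty = 6 × 0.75% × €44,650.00 = €2,009.25
Interest: €44,650.00 × ((1 + 0.0003)^168 − 1) = €44,650.00 × 0.05168374… = €2,307.6790…
Penalties + interest = €2,009.2500 + €2,307.6790… = €4,316.93

€4,316.93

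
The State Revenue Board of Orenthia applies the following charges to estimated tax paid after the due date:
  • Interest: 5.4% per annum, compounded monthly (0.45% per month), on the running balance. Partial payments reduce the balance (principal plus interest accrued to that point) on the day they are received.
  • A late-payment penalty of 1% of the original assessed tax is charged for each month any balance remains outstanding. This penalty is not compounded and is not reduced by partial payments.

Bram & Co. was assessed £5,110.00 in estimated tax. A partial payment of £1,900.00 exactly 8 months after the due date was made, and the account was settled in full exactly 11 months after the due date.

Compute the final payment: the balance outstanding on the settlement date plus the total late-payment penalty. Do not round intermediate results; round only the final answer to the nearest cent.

£4,005.05

Balance at month 8: £5,110.0000 × (1 + 0.0045)^8 = £5,296.8836…
After £1,900.00 payment: £5,296.8836… − £1,900.00 = £3,396.8836…
Balance at month 11: £3,396.8836… × (1 + 0.0045)^3 = £3,442.9482…
Penalty: 11 × 1% × £5,110.00 = £562.10
Final settlement = outstanding balance + penalty = £3,442.9482… + £562.10 = £4,005.05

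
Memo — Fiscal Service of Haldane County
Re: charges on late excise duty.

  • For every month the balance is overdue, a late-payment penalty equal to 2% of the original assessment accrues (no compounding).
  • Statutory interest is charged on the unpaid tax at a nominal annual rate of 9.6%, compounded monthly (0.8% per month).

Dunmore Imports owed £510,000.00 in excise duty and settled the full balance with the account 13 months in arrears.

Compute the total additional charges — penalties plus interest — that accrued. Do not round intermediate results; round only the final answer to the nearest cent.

£188,262.12

Late-payment penalty = 2% × £510,000.00 × 13 mo = £132,600.00
Interest: £510,000.00 × ((1 + 0.008)^13 − 1) = £510,000.00 × 0.1091414… = £55,662.1157…
Penalties + interest = £132,600.0000 + £55,662.1157… = £188,262.12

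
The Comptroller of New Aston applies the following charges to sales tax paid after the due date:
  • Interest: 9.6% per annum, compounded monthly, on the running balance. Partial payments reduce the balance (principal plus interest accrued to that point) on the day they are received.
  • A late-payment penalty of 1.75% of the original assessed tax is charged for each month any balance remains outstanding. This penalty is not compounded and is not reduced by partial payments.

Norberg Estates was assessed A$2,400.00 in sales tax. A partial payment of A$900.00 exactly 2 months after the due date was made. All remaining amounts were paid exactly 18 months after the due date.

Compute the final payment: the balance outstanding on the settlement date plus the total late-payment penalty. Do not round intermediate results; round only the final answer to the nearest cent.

Monthly rate = 9.6% ÷ 12 = 0.8%
Balance at month 2: A$2,400.0000 × (1 + 0.008)^2 = A$2,438.5536
After A$900.00 payment: A$2,438.5536 − A$900.00 = A$1,538.5536
Balance at month 18: A$1,538.5536 × (1 + 0.008)^16 = A$1,747.7574…
Penalty: 18 × 1.75% × A$2,400.00 = A$756.00
Final settlement = outstanding balance + penalty = A$1,747.7574… + A$756.00 = A$2,503.76

A$2,503.76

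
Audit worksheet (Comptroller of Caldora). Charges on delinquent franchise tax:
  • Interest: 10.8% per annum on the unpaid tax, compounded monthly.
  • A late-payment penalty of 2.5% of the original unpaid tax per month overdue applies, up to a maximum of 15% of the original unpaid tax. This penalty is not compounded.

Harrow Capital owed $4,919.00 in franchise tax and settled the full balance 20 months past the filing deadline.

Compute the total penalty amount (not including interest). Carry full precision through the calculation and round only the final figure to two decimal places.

$737.85

Penalty (uncapped): 20 × 2.5% × $4,919.00 = $2,459.50; cap = 15% × $4,919.00 = $737.85 → penalty = $737.85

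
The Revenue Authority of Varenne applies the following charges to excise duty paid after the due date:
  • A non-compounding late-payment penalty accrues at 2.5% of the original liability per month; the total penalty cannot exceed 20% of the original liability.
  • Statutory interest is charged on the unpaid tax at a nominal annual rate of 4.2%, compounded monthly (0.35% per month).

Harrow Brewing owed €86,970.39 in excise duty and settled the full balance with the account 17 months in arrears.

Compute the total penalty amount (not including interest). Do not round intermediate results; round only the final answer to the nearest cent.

Penalty (uncapped): 17 × 2.5% × €86,970.39 = €36,962.42…; cap = 20% × €86,970.39 = €17,394.08… → penalty = €17,394.08…

€17,394.08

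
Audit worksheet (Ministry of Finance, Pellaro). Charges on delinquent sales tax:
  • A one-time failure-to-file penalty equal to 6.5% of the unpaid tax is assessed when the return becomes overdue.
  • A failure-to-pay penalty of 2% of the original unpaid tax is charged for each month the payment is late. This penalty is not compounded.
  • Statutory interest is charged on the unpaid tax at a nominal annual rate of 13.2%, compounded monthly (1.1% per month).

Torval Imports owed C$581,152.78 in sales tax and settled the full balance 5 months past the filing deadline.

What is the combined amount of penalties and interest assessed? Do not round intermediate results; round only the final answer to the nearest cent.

C$128,564.58

Failure-to-file penalty: 6.5% × C$581,152.78 = C$37,774.93…
Failure-to-pay penalty: 5 × 2% × C$581,152.78 = C$58,115.28…
Interest: C$581,152.78 × ((1 + 0.011)^5 − 1) = C$581,152.78 × 0.0562234… = C$32,674.3755…
Penalties + interest = C$95,890.2087 + C$32,674.3755… = C$128,564.58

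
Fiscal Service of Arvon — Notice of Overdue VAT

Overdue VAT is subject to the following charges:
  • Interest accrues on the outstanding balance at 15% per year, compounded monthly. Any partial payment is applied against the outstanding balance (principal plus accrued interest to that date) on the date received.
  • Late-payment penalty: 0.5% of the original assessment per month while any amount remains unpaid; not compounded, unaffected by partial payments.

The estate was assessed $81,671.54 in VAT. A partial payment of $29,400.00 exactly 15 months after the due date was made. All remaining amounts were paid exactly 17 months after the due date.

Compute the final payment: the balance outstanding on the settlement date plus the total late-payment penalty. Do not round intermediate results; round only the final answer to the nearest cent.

$77,678.12

Monthly rate = 15% ÷ 12 = 1.25%
Balance at month 15: $81,671.5400 × (1 + 0.0125)^15 = $98,400.2548…
After $29,400.00 payment: $98,400.2548… − $29,400.00 = $69,000.2548…
Balance at month 17: $69,000.2548… × (1 + 0.0125)^2 = $70,736.0425…
Penalty: 17 × 0.5% × $81,671.54 = $6,942.08…
Final settlement = outstanding balance + penalty = $70,736.0425… + $6,942.08… = $77,678.12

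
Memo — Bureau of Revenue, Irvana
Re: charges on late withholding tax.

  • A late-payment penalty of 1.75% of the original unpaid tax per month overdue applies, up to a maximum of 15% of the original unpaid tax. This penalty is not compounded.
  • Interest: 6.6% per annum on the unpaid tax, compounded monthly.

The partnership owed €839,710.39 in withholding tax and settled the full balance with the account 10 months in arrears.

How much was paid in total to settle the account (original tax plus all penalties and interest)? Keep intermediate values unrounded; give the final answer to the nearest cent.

Penalty (uncapped): 10 × 1.75% × €839,710.39 = €146,949.32…; cap = 15% × €839,710.39 = €125,956.56… → penalty = €125,956.56…
Interest (6.6%/yr ÷ 12 = 0.55%/month): €839,710.39 × ((1 + 0.0055)^10 − 1) = €47,344.0545…
Total = €839,710.39 + €125,956.5585 + €47,344.0545… = €1,013,011.00

€1,013,011.00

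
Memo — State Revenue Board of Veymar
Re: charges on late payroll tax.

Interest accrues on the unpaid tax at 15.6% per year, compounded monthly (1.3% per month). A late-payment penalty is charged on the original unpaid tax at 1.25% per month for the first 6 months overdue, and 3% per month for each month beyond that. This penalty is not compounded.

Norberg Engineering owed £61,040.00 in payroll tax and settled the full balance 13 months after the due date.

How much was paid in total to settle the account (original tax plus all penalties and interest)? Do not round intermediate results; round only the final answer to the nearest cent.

£89,596.42

Penalty, months 1–6: 6 × 1.25% × £61,040.00 = £4,578.00
Penalty, months 7–13: 7 × 3% × £61,040.00 = £12,818.40
Interest: £61,040.00 × ((1 + 0.013)^13 − 1) = £61,040.00 × 0.1828312… = £11,160.0195…
Total = £61,040.00 + £17,396.4000 + £11,160.0195… = £89,596.42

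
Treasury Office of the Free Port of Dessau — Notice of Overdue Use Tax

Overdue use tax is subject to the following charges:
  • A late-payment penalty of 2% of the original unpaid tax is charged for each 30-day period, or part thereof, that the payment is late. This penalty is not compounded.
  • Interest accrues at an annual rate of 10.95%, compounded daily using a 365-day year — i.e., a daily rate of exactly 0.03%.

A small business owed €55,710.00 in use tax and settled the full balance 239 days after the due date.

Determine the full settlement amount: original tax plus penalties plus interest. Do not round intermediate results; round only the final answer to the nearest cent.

€68,764.05

Penalty periods: ⌈239/30⌉ = 8; penalty = 8 × 2% × €55,710.00 = €8,913.60
Interest: €55,710.00 × ((1 + 0.0003)^239 − 1) = €55,710.00 × 0.07432144… = €4,140.4476…
Total = €55,710.00 + €8,913.6000 + €4,140.4476… = €68,764.05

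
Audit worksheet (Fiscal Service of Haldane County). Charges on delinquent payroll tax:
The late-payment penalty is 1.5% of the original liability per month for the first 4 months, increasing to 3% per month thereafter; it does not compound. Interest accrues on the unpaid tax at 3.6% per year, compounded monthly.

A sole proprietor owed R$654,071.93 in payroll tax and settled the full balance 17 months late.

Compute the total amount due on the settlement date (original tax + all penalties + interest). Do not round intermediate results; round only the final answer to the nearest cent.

R$982,574.69

Penalty, months 1–4: 4 × 1.5% × R$654,071.93 = R$39,244.32…
Penalty, months 5–17: 13 × 3% × R$654,071.93 = R$255,088.05…
Interest (3.6%/yr ÷ 12 = 0.3%/month): R$654,071.93 × ((1 + 0.003)^17 − 1) = R$34,170.3883…
Total = R$654,071.93 + R$294,332.3685 + R$34,170.3883… = R$982,574.69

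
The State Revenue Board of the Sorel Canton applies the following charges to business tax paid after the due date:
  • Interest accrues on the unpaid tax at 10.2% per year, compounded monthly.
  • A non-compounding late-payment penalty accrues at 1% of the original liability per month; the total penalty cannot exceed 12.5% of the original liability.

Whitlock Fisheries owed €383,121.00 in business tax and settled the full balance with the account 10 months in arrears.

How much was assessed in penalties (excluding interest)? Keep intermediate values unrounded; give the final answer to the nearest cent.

€38,312.10

Penalty: 10 × 1% × €383,121.00 = €38,312.10 (below the 12.5% cap of €47,890.13…)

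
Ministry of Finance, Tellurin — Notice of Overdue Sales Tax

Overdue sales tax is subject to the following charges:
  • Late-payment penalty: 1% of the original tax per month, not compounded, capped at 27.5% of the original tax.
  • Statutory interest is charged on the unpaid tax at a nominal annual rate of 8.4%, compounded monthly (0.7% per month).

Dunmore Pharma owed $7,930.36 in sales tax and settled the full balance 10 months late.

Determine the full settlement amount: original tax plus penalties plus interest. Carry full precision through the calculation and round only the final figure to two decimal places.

Penalty: 10 × 1% × $7,930.36 = $793.04… (below the 27.5% cap of $2,180.85…)
Interest: $7,930.36 × ((1 + 0.007)^10 − 1) = $7,930.36 × 0.0722467… = $572.9421…
Total = $7,930.36 + $793.0360 + $572.9421… = $9,296.34

$9,296.34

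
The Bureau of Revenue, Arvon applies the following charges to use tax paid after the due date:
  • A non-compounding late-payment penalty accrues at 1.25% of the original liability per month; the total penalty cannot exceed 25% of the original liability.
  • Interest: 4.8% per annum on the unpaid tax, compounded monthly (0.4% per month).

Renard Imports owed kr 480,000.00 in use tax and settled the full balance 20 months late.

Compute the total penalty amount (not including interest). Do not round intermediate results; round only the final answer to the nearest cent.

kr 120,000.00

Penalty (uncapped): 20 × 1.25% × kr 480,000.00 = kr 120,000.00; cap = 25% × kr 480,000.00 = kr 120,000.00 → penalty = kr 120,000.00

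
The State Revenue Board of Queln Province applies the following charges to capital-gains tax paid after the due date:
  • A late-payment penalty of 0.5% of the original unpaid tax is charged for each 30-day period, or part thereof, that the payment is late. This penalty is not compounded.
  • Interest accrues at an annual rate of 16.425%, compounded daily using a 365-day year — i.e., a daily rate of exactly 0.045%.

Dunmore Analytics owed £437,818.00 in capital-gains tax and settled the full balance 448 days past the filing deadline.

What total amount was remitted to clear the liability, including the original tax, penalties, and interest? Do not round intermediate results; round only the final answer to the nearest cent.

Penalty periods: ⌈448/30⌉ = 15; penalty = 15 × 0.5% × £437,818.00 = £32,836.35
Interest: £437,818.00 × ((1 + 0.00045)^448 − 1) = £437,818.00 × 0.22330309… = £97,766.1136…
Total = £437,818.00 + £32,836.3500 + £97,766.1136… = £568,420.46

£568,420.46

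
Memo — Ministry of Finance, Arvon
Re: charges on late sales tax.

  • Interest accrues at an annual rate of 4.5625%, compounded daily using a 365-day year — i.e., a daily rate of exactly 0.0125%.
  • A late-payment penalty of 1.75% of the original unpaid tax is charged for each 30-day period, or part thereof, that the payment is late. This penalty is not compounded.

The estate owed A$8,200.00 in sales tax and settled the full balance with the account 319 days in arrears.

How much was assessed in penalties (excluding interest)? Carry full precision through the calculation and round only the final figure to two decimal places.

A$1,578.50

Penalty periods: ⌈319/30⌉ = 11; penalty = 11 × 1.75% × A$8,200.00 = A$1,578.50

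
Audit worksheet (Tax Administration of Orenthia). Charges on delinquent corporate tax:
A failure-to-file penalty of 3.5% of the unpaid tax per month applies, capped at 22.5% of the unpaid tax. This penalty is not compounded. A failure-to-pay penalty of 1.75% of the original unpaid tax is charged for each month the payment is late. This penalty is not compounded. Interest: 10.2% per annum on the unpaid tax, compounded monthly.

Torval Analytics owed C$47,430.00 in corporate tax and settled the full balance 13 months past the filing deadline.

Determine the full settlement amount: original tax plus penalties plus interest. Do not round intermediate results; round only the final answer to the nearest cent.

C$74,408.89

Failure-to-file: 13 × 3.5% × C$47,430.00 = C$21,580.65, capped at 22.5% × C$47,430.00 = C$10,671.75
Failure-to-pay penalty = 1.75% × C$47,430.00 × 13 mo = C$10,790.33…
Interest (10.2%/yr ÷ 12 = 0.85%/month): C$47,430.00 × ((1 + 0.0085)^13 − 1) = C$5,516.8171…
Total = C$47,430.00 + C$21,462.0750 + C$5,516.8171… = C$74,408.89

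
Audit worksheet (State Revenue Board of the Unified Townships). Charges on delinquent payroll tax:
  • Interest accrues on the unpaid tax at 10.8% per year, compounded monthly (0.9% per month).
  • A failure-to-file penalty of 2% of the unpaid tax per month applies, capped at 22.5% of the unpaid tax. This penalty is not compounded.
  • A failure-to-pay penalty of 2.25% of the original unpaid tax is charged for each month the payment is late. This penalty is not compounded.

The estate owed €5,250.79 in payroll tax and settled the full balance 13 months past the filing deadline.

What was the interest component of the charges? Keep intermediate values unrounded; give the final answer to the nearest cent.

Interest: €5,250.79 × ((1 + 0.009)^13 − 1) = €5,250.79 × 0.1235313… = €648.6367…

€648.64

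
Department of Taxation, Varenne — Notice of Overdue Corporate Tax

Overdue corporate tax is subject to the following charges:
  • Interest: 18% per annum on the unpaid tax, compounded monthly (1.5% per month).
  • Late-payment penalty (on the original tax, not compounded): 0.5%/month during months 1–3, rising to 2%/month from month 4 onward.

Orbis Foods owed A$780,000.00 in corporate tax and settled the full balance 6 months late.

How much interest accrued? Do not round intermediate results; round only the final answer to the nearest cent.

A$72,885.75

Interest: A$780,000.00 × ((1 + 0.015)^6 − 1) = A$780,000.00 × 0.0934433… = A$72,885.7459…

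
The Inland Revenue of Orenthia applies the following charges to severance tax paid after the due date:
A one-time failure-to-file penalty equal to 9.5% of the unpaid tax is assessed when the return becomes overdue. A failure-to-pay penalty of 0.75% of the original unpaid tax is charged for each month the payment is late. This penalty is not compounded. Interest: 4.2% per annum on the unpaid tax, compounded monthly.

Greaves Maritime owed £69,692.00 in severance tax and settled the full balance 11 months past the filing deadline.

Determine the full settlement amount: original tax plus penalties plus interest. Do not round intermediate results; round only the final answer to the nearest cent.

£84,792.92

Failure-to-file penalty: 9.5% × £69,692.00 = £6,620.74
Failure-to-pay penalty: 11 × 0.75% × £69,692.00 = £5,749.59
Interest (4.2%/yr ÷ 12 = 0.35%/month): £69,692.00 × ((1 + 0.0035)^11 − 1) = £2,730.5935…
Total = £69,692.00 + £12,370.3300 + £2,730.5935… = £84,792.92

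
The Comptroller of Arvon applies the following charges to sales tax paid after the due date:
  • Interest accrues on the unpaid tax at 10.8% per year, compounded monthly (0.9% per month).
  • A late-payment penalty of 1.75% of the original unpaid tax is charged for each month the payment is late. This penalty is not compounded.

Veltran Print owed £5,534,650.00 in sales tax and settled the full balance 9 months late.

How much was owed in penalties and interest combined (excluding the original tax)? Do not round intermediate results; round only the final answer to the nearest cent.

£1,336,496.60

Late-payment penalty: 9 × 1.75% × £5,534,650.00 = £871,707.38…
Interest: £5,534,650.00 × ((1 + 0.009)^9 − 1) = £5,534,650.00 × 0.0839781… = £464,789.2261…
Penalties + interest = £871,707.3750 + £464,789.2261… = £1,336,496.60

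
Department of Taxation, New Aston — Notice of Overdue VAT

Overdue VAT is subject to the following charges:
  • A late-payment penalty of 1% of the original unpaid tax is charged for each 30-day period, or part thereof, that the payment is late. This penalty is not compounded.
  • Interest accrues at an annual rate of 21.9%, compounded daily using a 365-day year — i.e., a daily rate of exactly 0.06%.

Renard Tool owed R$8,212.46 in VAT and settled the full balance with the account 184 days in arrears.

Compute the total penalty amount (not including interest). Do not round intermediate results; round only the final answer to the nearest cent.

Penalty periods: ⌈184/30⌉ = 7; penalty = 7 × 1% × R$8,212.46 = R$574.87…

R$574.87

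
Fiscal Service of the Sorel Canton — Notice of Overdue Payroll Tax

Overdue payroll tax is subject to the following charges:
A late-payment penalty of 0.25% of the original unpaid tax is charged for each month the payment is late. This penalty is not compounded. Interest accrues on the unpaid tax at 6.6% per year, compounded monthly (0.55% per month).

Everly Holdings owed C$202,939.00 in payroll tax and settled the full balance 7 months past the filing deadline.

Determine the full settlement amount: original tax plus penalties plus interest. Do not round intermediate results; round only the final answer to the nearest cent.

C$214,433.69

Late-payment penalty: 7 × 0.25% × C$202,939.00 = C$3,551.43…
Interest: C$202,939.00 × ((1 + 0.0055)^7 − 1) = C$202,939.00 × 0.0391411… = C$7,943.2568…
Total = C$202,939.00 + C$3,551.4325 + C$7,943.2568… = C$214,433.69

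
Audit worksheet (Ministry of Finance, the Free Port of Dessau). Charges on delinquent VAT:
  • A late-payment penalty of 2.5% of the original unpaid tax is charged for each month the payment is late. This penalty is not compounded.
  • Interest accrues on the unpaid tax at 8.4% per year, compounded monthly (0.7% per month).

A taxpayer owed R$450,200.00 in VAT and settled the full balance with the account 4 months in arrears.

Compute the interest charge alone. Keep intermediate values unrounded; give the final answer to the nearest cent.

R$12,738.58

Interest: R$450,200.00 × ((1 + 0.007)^4 − 1) = R$450,200.00 × 0.0282954… = R$12,738.5776…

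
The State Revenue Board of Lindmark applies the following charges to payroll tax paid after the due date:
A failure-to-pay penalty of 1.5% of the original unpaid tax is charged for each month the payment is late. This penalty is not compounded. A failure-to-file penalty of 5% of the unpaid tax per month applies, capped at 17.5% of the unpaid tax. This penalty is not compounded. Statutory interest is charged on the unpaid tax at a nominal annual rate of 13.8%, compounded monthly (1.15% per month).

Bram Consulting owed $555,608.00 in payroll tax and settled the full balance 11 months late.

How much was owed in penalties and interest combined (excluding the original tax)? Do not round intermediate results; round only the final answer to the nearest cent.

$263,375.17

Failure-to-file: 11 × 5% × $555,608.00 = $305,584.40, capped at 17.5% × $555,608.00 = $97,231.40
Failure-to-pay penalty = 1.5% × $555,608.00 × 11 mo = $91,675.32
Interest: $555,608.00 × ((1 + 0.0115)^11 − 1) = $555,608.00 × 0.1340306… = $74,468.4514…
Penalties + interest = $188,906.7200 + $74,468.4514… = $263,375.17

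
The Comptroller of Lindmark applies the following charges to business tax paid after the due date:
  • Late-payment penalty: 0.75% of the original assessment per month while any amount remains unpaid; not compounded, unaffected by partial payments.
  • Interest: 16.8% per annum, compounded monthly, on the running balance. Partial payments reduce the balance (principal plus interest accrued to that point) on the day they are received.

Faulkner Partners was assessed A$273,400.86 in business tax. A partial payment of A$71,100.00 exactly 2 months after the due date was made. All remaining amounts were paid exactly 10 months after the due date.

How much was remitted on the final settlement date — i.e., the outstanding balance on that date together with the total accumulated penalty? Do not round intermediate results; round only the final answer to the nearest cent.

Monthly rate = 16.8% ÷ 12 = 1.4%
Balance at month 2: A$273,400.8600 × (1 + 0.014)^2 = A$281,109.6706…
After A$71,100.00 payment: A$281,109.6706… − A$71,100.00 = A$210,009.6706…
Balance at month 10: A$210,009.6706… × (1 + 0.014)^8 = A$234,716.1289…
Penalty: 10 × 0.75% × A$273,400.86 = A$20,505.06…
Final settlement = outstanding balance + penalty = A$234,716.1289… + A$20,505.06… = A$255,221.19

A$255,221.19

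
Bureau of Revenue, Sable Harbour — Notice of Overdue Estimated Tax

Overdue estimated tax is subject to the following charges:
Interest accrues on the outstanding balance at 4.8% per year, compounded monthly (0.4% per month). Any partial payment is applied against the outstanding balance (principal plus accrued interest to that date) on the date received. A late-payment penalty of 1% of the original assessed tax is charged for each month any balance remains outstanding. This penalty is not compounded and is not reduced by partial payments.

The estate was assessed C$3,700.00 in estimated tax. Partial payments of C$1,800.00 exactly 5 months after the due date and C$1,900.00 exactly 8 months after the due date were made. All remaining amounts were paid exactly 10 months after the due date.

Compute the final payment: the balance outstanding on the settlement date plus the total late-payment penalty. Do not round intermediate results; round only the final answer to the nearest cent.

Balance at month 5: C$3,700.0000 × (1 + 0.004)^5 = C$3,774.5944…
After C$1,800.00 payment: C$3,774.5944… − C$1,800.00 = C$1,974.5944…
Balance at month 8: C$1,974.5944… × (1 + 0.004)^3 = C$1,998.3844…
After C$1,900.00 payment: C$1,998.3844… − C$1,900.00 = C$98.3844…
Balance at month 10: C$98.3844… × (1 + 0.004)^2 = C$99.1731…
Penalty: 10 × 1% × C$3,700.00 = C$370.00
Final settlement = outstanding balance + penalty = C$99.1731… + C$370.00 = C$469.17

C$469.17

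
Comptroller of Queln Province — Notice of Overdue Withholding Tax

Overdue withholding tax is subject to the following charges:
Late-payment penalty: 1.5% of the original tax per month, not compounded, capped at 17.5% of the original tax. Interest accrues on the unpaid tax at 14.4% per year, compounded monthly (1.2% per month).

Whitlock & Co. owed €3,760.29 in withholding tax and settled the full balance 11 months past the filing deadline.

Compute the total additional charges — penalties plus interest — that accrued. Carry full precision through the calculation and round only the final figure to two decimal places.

€1,147.69

Penalty: 11 × 1.5% × €3,760.29 = €620.45… (below the 17.5% cap of €658.05…)
Interest: €3,760.29 × ((1 + 0.012)^11 − 1) = €3,760.29 × 0.1402121… = €527.2381…
Penalties + interest = €620.4479… + €527.2381… = €1,147.69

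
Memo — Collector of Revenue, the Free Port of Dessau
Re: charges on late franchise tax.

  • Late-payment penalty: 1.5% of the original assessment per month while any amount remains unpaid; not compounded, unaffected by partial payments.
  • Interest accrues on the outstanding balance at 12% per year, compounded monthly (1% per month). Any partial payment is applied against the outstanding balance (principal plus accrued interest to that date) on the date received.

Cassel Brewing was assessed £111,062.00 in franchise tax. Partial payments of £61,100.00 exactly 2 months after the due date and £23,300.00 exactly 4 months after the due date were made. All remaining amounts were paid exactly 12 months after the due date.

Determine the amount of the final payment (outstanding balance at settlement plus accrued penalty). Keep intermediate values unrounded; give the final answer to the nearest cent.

£52,415.63

Balance at month 2: £111,062.0000 × (1 + 0.01)^2 = £113,294.3462
After £61,100.00 payment: £113,294.3462 − £61,100.00 = £52,194.3462
Balance at month 4: £52,194.3462 × (1 + 0.01)^2 = £53,243.4526…
After £23,300.00 payment: £53,243.4526… − £23,300.00 = £29,943.4526…
Balance at month 12: £29,943.4526… × (1 + 0.01)^8 = £32,424.4684…
Penalty: 12 × 1.5% × £111,062.00 = £19,991.16
Final settlement = outstanding balance + penalty = £32,424.4684… + £19,991.16 = £52,415.63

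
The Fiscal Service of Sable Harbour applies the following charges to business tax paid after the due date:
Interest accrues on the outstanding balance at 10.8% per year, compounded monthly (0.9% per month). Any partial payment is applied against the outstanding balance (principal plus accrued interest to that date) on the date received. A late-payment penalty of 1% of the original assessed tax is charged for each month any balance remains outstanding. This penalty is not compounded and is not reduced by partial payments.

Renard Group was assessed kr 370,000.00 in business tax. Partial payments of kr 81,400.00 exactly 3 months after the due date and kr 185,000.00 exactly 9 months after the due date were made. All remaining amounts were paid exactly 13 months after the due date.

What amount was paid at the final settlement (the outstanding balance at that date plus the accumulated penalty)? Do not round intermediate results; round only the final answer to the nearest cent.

Balance at month 3: kr 370,000.0000 × (1 + 0.009)^3 = kr 380,080.1797…
After kr 81,400.00 payment: kr 380,080.1797… − kr 81,400.00 = kr 298,680.1797…
Balance at month 9: kr 298,680.1797… × (1 + 0.009)^6 = kr 315,176.1901…
After kr 185,000.00 payment: kr 315,176.1901… − kr 185,000.00 = kr 130,176.1901…
Balance at month 13: kr 130,176.1901… × (1 + 0.009)^4 = kr 134,926.1790…
Penalty: 13 × 1% × kr 370,000.00 = kr 48,100.00
Final settlement = outstanding balance + penalty = kr 134,926.1790… + kr 48,100.00 = kr 183,026.18

kr 183,026.18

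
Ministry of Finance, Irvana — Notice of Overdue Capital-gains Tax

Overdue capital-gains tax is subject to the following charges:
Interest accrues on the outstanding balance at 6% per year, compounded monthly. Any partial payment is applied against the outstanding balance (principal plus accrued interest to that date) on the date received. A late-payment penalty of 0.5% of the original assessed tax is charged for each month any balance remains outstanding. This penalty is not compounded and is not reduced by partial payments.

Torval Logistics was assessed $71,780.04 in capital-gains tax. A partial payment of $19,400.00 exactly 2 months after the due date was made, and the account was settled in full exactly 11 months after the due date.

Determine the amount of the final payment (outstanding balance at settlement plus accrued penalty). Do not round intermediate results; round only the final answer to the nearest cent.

Monthly rate = 6% ÷ 12 = 0.5%
Balance at month 2: $71,780.0400 × (1 + 0.005)^2 = $72,499.6349…
After $19,400.00 payment: $72,499.6349… − $19,400.00 = $53,099.6349…
Balance at month 11: $53,099.6349… × (1 + 0.005)^9 = $55,537.4699…
Penalty: 11 × 0.5% × $71,780.04 = $3,947.90…
Final settlement = outstanding balance + penalty = $55,537.4699… + $3,947.90… = $59,485.37

$59,485.37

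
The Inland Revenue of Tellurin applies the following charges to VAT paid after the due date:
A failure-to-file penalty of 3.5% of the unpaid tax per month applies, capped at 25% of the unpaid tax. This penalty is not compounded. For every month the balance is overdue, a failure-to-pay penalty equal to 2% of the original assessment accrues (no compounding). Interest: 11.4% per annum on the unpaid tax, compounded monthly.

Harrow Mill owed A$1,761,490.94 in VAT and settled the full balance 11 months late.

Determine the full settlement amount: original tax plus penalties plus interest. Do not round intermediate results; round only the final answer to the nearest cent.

Failure-to-file: 11 × 3.5% × A$1,761,490.94 = A$678,174.01…, capped at 25% × A$1,761,490.94 = A$440,372.74…
Failure-to-pay penalty: 11 × 2% × A$1,761,490.94 = A$387,528.01…
Interest (11.4%/yr ÷ 12 = 0.95%/month): A$1,761,490.94 × ((1 + 0.0095)^11 − 1) = A$193,073.3947…
Total = A$1,761,490.94 + A$827,900.7418 + A$193,073.3947… = A$2,782,465.08

A$2,782,465.08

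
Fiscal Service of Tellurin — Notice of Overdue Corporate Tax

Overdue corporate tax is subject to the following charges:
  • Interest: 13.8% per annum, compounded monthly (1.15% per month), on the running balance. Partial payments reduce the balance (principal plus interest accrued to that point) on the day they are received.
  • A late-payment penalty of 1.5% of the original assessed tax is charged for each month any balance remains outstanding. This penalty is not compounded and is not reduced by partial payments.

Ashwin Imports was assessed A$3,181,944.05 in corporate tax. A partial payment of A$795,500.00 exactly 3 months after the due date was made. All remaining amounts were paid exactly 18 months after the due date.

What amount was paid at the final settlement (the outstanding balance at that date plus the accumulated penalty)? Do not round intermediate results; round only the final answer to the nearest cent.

Balance at month 3: A$3,181,944.0500 × (1 + 0.0115)^3 = A$3,292,988.3954…
After A$795,500.00 payment: A$3,292,988.3954… − A$795,500.00 = A$2,497,488.3954…
Balance at month 18: A$2,497,488.3954… × (1 + 0.0115)^15 = A$2,964,775.3118…
Penalty: 18 × 1.5% × A$3,181,944.05 = A$859,124.89…
Final settlement = outstanding balance + penalty = A$2,964,775.3118… + A$859,124.89… = A$3,823,900.21

A$3,823,900.21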